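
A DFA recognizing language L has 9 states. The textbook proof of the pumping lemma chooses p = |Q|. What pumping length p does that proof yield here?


Pumping lemma for regular languages (standard proof):
Take p = |Q|, the number of DFA states.
Any string of length >= |Q| passes through |Q|+1 states while reading its first |Q| symbols,
so by pigeonhole some state repeats, giving the loop that can be pumped.
Here |Q| = 9
Therefore the proof uses p = 9

9


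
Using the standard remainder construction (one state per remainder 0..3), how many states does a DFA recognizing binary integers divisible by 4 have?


Divisibility by 4 is tracked via the remainder mod 4: 0, 1, ..., 3
The construction assigns one state to each remainder
Number of remainders = 4

4


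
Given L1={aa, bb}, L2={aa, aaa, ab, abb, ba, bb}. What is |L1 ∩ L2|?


L1 = {aa, bb}
L2 = {aa, aaa, ab, abb, ba, bb}
Checking each string in L1 against L2:
  'aa': in L2? Yes
  'bb': in L2? Yes
Intersection = {aa, bb}
|L1 ∩ L2| = 2

2


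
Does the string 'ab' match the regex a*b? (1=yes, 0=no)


Pattern: a*b
String: 'ab'
Pattern requires: zero or more 'a's followed by exactly one 'b'
Found 1 leading 'a's
Remaining: 'b'
Remaining is exactly 'b' -> match
Result: 1

1


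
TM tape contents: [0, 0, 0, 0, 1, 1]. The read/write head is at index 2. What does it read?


Tape: [0, 0, 0, 0, 1, 1]
Positions: 0 1 2 3 4 5
Values:    0 0 0 0 1 1
Head at position 2
tape[2] = 0

0


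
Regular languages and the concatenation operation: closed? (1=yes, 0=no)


Regular languages are closed under all standard operations:
- Union: Yes (product construction)
- Intersection: Yes (product construction)
- Complement: Yes (swap accept/reject)
- Concatenation: Yes (NFA construction)
Operation: concatenation -> Closed

1


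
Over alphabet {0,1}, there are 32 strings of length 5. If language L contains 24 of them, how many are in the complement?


Alphabet: {0,1}
String length: 5
Total strings of length 5 = 2^5 = 32
Strings in L = 24
Complement = total - |L|
= 32 - 24
= 8

8


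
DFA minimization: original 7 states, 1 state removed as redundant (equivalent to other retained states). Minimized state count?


Original DFA: 7 states
Redundant states removed: 1
Minimized states = original - removed
= 7 - 1
= 6

6


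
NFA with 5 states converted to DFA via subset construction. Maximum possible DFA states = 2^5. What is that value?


NFA has 5 states
Subset construction: each DFA state = subset of NFA states
Maximum subsets = 2^5
2^5 = 32

32


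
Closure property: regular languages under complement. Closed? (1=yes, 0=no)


Regular languages are closed under:
- Union (DFA product construction)
- Intersection (DFA product construction)
- Complement (swap accept/reject states)
- Concatenation (NFA construction)
- Kleene star (NFA construction)
complement is in this list
Therefore: closed

1


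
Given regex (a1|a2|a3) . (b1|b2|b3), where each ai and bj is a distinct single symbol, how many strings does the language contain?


First group: 3 alternatives
Second group: 3 alternatives
Concatenation: each choice from group 1 pairs with each from group 2
Total = 3 x 3 = 9

9


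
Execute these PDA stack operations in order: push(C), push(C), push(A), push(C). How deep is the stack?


Tracing stack operations:
  push(C) -> stack = [C], depth=1
  push(C) -> stack = [C,C], depth=2
  push(A) -> stack = [C,C,A], depth=3
  push(C) -> stack = [C,C,A,C], depth=4
Final depth = 4

4


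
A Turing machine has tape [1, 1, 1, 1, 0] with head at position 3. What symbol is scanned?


Tape: [1, 1, 1, 1, 0]
Positions: 0 1 2 3 4
Values:    1 1 1 1 0
Head at position 3
tape[3] = 1

1


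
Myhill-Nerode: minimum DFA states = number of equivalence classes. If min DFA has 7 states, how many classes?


Myhill-Nerode theorem:
Number of equivalence classes = number of states in minimal DFA
Minimal DFA states = 7
Therefore equivalence classes = 7

7


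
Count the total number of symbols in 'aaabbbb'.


String: 'aaabbbb'
Counting characters:
  'a' appears 3 time(s)
  'b' appears 4 time(s)
Total length = 3 + 4 = 7

7


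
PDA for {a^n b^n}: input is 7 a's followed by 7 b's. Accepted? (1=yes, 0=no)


Language requires equal numbers of a's and b's
PDA pushes for each 'a', pops for each 'b'
Number of a's = 7
Number of b's = 7
7 == 7 -> Accept

1


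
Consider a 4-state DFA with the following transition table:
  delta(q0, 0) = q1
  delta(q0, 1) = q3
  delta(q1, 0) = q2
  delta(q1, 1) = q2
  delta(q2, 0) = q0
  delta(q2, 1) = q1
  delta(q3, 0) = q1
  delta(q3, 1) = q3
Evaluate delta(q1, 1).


Looking up transition function:
delta(q1, 1) in the table
Row: q1, Column: 1
Result: q2

q2


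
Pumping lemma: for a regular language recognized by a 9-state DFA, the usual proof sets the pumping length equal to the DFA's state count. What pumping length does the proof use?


Pumping lemma for regular languages (standard proof):
Take p = |Q|, the number of DFA states.
Any string of length >= |Q| passes through |Q|+1 states while reading its first |Q| symbols,
so by pigeonhole some state repeats, giving the loop that can be pumped.
Here |Q| = 9
Therefore the proof uses p = 9

9


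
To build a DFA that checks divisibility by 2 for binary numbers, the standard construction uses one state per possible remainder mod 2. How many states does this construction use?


Divisibility by 2 is tracked via the remainder mod 2: 0, 1, ..., 1
The construction assigns one state to each remainder
Number of remainders = 2

2


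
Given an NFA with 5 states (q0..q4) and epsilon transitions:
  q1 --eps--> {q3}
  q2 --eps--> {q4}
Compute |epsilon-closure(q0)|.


Starting from q0
Initialize closure = {q0}
q0 has no outgoing epsilon transitions -> nothing to add
Final closure: {q0}
Size = 1

1


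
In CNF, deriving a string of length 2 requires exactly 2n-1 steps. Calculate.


Chomsky Normal Form derivation:
String length n = 2
Each step either:
  - Splits a nonterminal into two (n-1 such steps)
  - Converts a nonterminal to terminal (n such steps)
Total = (n-1) + n = 2n - 1
= 2(2) - 1
= 4 - 1
= 3

3


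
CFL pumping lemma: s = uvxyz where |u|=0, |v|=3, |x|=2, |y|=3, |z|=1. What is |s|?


|s| = |u| + |v| + |x| + |y| + |z|
= 0 + 3 + 2 + 3 + 1
= 3 + 2 + 4
= 5 + 4
= 9

9


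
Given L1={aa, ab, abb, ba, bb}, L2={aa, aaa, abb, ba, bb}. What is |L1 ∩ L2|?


L1 = {aa, ab, abb, ba, bb}
L2 = {aa, aaa, abb, ba, bb}
Checking each string in L1 against L2:
  'aa': in L2? Yes
  'ab': in L2? No
  'abb': in L2? Yes
  'ba': in L2? Yes
  'bb': in L2? Yes
Intersection = {aa, abb, ba, bb}
|L1 ∩ L2| = 4

4


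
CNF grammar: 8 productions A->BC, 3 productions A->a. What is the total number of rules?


CNF allows two rule forms:
  A -> BC (binary): 8 rules
  A -> a (terminal): 3 rules
Total = 8 + 3 = 11

11


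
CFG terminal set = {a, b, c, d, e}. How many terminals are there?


Terminal symbols: a, b, c, d, e
Counting each: a (#1), b (#2), c (#3), d (#4), e (#5)
Total = 5

5


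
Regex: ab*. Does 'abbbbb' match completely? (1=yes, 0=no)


Pattern: ab*
String: 'abbbbb'
Pattern requires: exactly one 'a' followed by zero or more 'b's
First char is 'a' -> OK
Rest 'bbbbb': all b's? Yes
Result: 1

1


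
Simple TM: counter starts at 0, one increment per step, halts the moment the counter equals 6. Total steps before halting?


Counter starts at 0. Counting sequence:
  Step 1: counter = 1
  Step 2: counter = 2
  Step 3: counter = 3
  Step 4: counter = 4
  Step 5: counter = 5
  Step 6: counter = 6
Counter reached 6 -> halt
Total steps = 6

6


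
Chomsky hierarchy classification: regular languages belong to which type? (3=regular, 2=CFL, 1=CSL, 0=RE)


Chomsky hierarchy levels:
  Type 3: Regular (DFA/NFA/regex)
  Type 2: Context-free (PDA)
  Type 1: Context-sensitive
  Type 0: Recursively enumerable (TM)
'regular' corresponds to Type 3

3


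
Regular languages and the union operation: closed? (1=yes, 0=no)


Regular languages are closed under all standard operations:
- Union: Yes (product construction)
- Intersection: Yes (product construction)
- Complement: Yes (swap accept/reject)
- Concatenation: Yes (NFA construction)
Operation: union -> Closed

1


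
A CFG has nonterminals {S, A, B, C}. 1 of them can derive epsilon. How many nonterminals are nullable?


Nonterminals: {S, A, B, C}
A nonterminal is nullable if it can derive epsilon
Counting nullable nonterminals: 1
Total nullable = 1

1


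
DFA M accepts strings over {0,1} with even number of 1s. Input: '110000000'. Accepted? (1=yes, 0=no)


DFA has 2 states: q_even (start, accept=yes) and q_odd
Processing string '110000000' character by character:
  Position 0: read '1', 1-count=1 -> q_odd
  Position 1: read '1', 1-count=2 -> q_even
  Position 2: read '0', 1-count=2 -> q_even (no change)
  Position 3: read '0', 1-count=2 -> q_even (no change)
  Position 4: read '0', 1-count=2 -> q_even (no change)
  Position 5: read '0', 1-count=2 -> q_even (no change)
  Position 6: read '0', 1-count=2 -> q_even (no change)
  Position 7: read '0', 1-count=2 -> q_even (no change)
  Position 8: read '0', 1-count=2 -> q_even (no change)
Final state: q_even, total 1s = 2 (even); the DFA requires an even count -> accept

1


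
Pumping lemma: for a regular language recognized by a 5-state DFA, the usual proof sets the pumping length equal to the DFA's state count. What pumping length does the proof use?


Pumping lemma for regular languages (standard proof):
Take p = |Q|, the number of DFA states.
Any string of length >= |Q| passes through |Q|+1 states while reading its first |Q| symbols,
so by pigeonhole some state repeats, giving the loop that can be pumped.
Here |Q| = 5
Therefore the proof uses p = 5

5


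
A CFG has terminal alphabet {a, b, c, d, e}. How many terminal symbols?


Terminal symbols: a, b, c, d, e
Counting each: a (#1), b (#2), c (#3), d (#4), e (#5)
Total = 5

5


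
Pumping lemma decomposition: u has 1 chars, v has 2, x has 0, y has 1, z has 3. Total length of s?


|s| = |u| + |v| + |x| + |y| + |z|
= 1 + 2 + 0 + 1 + 3
= 3 + 0 + 4
= 3 + 4
= 7

7


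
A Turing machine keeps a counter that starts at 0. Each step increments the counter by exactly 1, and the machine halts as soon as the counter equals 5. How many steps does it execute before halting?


Counter starts at 0. Counting sequence:
  Step 1: counter = 1
  Step 2: counter = 2
  Step 3: counter = 3
  Step 4: counter = 4
  Step 5: counter = 5
Counter reached 5 -> halt
Total steps = 5

5


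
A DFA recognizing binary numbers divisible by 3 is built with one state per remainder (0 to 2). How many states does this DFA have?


Divisibility by 3 is tracked via the remainder mod 3: 0, 1, ..., 2
The construction assigns one state to each remainder
Number of remainders = 3

3


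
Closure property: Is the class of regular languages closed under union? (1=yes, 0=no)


Regular languages are closed under all standard operations:
- Union: Yes (product construction)
- Intersection: Yes (product construction)
- Complement: Yes (swap accept/reject)
- Concatenation: Yes (NFA construction)
Operation: union -> Closed

1


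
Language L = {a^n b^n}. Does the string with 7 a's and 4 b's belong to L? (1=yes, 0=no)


Language requires equal numbers of a's and b's
PDA pushes for each 'a', pops for each 'b'
Number of a's = 7
Number of b's = 4
7 != 4 -> Reject

0


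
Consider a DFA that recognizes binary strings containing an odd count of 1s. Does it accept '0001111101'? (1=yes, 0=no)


DFA has 2 states: q_even (start, accept=no) and q_odd
Processing string '0001111101' character by character:
  Position 0: read '0', 1-count=0 -> q_even (no change)
  Position 1: read '0', 1-count=0 -> q_even (no change)
  Position 2: read '0', 1-count=0 -> q_even (no change)
  Position 3: read '1', 1-count=1 -> q_odd
  Position 4: read '1', 1-count=2 -> q_even
  Position 5: read '1', 1-count=3 -> q_odd
  Position 6: read '1', 1-count=4 -> q_even
  Position 7: read '1', 1-count=5 -> q_odd
  Position 8: read '0', 1-count=5 -> q_odd (no change)
  Position 9: read '1', 1-count=6 -> q_even
Final state: q_even, total 1s = 6 (even); the DFA requires an odd count -> reject

0


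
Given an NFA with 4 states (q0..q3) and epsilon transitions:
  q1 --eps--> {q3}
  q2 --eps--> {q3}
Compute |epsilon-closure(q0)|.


Starting from q0
Initialize closure = {q0}
q0 has no outgoing epsilon transitions -> nothing to add
Final closure: {q0}
Size = 1

1


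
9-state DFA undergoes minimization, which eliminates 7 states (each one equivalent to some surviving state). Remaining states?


Original DFA: 9 states
Redundant states removed: 7
Minimized states = original - removed
= 9 - 7
= 2

2


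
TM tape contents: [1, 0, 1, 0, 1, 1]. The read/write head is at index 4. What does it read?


Tape: [1, 0, 1, 0, 1, 1]
Positions: 0 1 2 3 4 5
Values:    1 0 1 0 1 1
Head at position 4
tape[4] = 1

1


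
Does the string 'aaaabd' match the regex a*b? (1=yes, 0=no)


Pattern: a*b
String: 'aaaabd'
Pattern requires: zero or more 'a's followed by exactly one 'b'
Found 4 leading 'a's
Remaining: 'bd'
Remaining is not 'b' -> no match
Result: 0

0


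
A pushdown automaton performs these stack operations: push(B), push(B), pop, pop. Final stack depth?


Tracing stack operations:
  push(B) -> stack = [B], depth=1
  push(B) -> stack = [B,B], depth=2
  pop -> removed B, stack = [B], depth=1
  pop -> removed B, stack = [], depth=0
Final depth = 0

0


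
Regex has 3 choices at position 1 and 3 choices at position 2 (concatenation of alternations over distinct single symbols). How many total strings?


First group: 3 alternatives
Second group: 3 alternatives
Concatenation: each choice from group 1 pairs with each from group 2
Total = 3 x 3 = 9

9


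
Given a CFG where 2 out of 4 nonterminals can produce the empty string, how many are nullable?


Nonterminals: {S, A, B, C}
A nonterminal is nullable if it can derive epsilon
Counting nullable nonterminals: 2
Total nullable = 2

2


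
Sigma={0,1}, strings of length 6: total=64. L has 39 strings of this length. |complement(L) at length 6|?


Alphabet: {0,1}
String length: 6
Total strings of length 6 = 2^6 = 64
Strings in L = 39
Complement = total - |L|
= 64 - 39
= 25

25


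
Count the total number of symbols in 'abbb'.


String: 'abbb'
Counting characters:
  'a' appears 1 time(s)
  'b' appears 3 time(s)
Total length = 1 + 3 = 4

4


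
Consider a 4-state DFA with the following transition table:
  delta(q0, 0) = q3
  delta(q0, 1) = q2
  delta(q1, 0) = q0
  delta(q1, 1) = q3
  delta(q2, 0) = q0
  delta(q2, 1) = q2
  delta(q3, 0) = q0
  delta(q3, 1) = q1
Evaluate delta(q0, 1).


Looking up transition function:
delta(q0, 1) in the table
Row: q0, Column: 1
Result: q2

q2


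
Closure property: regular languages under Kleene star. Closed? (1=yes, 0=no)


Regular languages are closed under:
- Union (DFA product construction)
- Intersection (DFA product construction)
- Complement (swap accept/reject states)
- Concatenation (NFA construction)
- Kleene star (NFA construction)
Kleene star is in this list
Therefore: closed

1


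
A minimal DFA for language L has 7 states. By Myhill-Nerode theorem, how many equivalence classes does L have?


Myhill-Nerode theorem:
Number of equivalence classes = number of states in minimal DFA
Minimal DFA states = 7
Therefore equivalence classes = 7

7


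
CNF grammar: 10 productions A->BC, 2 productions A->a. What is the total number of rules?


CNF allows two rule forms:
  A -> BC (binary): 10 rules
  A -> a (terminal): 2 rules
Total = 10 + 2 = 12

12


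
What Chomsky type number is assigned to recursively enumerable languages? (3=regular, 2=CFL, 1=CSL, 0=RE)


Chomsky hierarchy levels:
  Type 3: Regular (DFA/NFA/regex)
  Type 2: Context-free (PDA)
  Type 1: Context-sensitive
  Type 0: Recursively enumerable (TM)
'recursively enumerable' corresponds to Type 0

0


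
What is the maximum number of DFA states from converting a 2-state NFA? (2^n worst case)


NFA has 2 states
Subset construction: each DFA state = subset of NFA states
Maximum subsets = 2^2
2^2 = 4

4


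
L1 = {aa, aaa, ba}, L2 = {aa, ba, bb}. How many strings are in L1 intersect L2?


L1 = {aa, aaa, ba}
L2 = {aa, ba, bb}
Checking each string in L1 against L2:
  'aa': in L2? Yes
  'aaa': in L2? No
  'ba': in L2? Yes
Intersection = {aa, ba}
|L1 ∩ L2| = 2

2


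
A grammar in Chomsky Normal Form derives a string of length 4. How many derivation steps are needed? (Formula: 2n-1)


Chomsky Normal Form derivation:
String length n = 4
Each step either:
  - Splits a nonterminal into two (n-1 such steps)
  - Converts a nonterminal to terminal (n such steps)
Total = (n-1) + n = 2n - 1
= 2(4) - 1
= 8 - 1
= 7

7


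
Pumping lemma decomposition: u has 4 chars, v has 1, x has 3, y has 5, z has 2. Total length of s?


|s| = |u| + |v| + |x| + |y| + |z|
= 4 + 1 + 3 + 5 + 2
= 5 + 3 + 7
= 8 + 7
= 15

15


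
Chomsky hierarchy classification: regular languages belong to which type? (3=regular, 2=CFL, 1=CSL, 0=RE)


Chomsky hierarchy levels:
  Type 3: Regular (DFA/NFA/regex)
  Type 2: Context-free (PDA)
  Type 1: Context-sensitive
  Type 0: Recursively enumerable (TM)
'regular' corresponds to Type 3

3


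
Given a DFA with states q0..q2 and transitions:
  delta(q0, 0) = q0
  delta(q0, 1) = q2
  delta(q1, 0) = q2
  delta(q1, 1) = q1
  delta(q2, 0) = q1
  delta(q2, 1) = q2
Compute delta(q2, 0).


Looking up transition function:
delta(q2, 0) in the table
Row: q2, Column: 0
Result: q1

q1


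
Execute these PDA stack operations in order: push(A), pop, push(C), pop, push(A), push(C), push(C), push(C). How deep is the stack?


Tracing stack operations:
  push(A) -> stack = [A], depth=1
  pop -> removed A, stack = [], depth=0
  push(C) -> stack = [C], depth=1
  pop -> removed C, stack = [], depth=0
  push(A) -> stack = [A], depth=1
  push(C) -> stack = [A,C], depth=2
  push(C) -> stack = [A,C,C], depth=3
  push(C) -> stack = [A,C,C,C], depth=4
Final depth = 4

4


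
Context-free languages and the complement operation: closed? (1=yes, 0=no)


CFL closure properties:
  Closed under: union, concatenation, Kleene star
  NOT closed under: intersection, complement
Operation 'complement' is in not-closed list -> No (not closed)

0


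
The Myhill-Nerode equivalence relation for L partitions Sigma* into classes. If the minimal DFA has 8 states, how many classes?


Myhill-Nerode theorem:
Number of equivalence classes = number of states in minimal DFA
Minimal DFA states = 8
Therefore equivalence classes = 8

8


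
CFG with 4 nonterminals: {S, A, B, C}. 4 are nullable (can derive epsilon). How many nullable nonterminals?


Nonterminals: {S, A, B, C}
A nonterminal is nullable if it can derive epsilon
Counting nullable nonterminals: 4
Total nullable = 4

4


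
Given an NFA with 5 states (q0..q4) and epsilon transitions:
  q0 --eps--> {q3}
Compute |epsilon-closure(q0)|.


Starting from q0
Initialize closure = {q0}
Follow epsilon from q0 -> add q3
Final closure: {q0, q3}
Size = 2

2


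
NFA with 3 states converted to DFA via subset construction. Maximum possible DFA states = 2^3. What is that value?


NFA has 3 states
Subset construction: each DFA state = subset of NFA states
Maximum subsets = 2^3
2^3 = 8

8


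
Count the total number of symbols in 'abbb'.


String: 'abbb'
Counting characters:
  'a' appears 1 time(s)
  'b' appears 3 time(s)
Total length = 1 + 3 = 4

4


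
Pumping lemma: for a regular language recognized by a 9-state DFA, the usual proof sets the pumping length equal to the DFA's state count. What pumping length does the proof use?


Pumping lemma for regular languages (standard proof):
Take p = |Q|, the number of DFA states.
Any string of length >= |Q| passes through |Q|+1 states while reading its first |Q| symbols,
so by pigeonhole some state repeats, giving the loop that can be pumped.
Here |Q| = 9
Therefore the proof uses p = 9

9


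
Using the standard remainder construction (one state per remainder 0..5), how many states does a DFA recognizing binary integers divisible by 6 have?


Divisibility by 6 is tracked via the remainder mod 6: 0, 1, ..., 5
The construction assigns one state to each remainder
Number of remainders = 6

6


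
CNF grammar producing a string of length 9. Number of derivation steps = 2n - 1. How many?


Chomsky Normal Form derivation:
String length n = 9
Each step either:
  - Splits a nonterminal into two (n-1 such steps)
  - Converts a nonterminal to terminal (n such steps)
Total = (n-1) + n = 2n - 1
= 2(9) - 1
= 18 - 1
= 17

17


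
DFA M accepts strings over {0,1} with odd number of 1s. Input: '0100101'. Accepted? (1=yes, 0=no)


DFA has 2 states: q_even (start, accept=no) and q_odd
Processing string '0100101' character by character:
  Position 0: read '0', 1-count=0 -> q_even (no change)
  Position 1: read '1', 1-count=1 -> q_odd
  Position 2: read '0', 1-count=1 -> q_odd (no change)
  Position 3: read '0', 1-count=1 -> q_odd (no change)
  Position 4: read '1', 1-count=2 -> q_even
  Position 5: read '0', 1-count=2 -> q_even (no change)
  Position 6: read '1', 1-count=3 -> q_odd
Final state: q_odd, total 1s = 3 (odd); the DFA requires an odd count -> accept

1


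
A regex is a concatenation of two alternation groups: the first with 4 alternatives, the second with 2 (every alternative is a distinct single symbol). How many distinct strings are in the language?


First group: 4 alternatives
Second group: 2 alternatives
Concatenation: each choice from group 1 pairs with each from group 2
Total = 4 x 2 = 8

8


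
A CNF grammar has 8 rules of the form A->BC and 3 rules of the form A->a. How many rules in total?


CNF allows two rule forms:
  A -> BC (binary): 8 rules
  A -> a (terminal): 3 rules
Total = 8 + 3 = 11

11


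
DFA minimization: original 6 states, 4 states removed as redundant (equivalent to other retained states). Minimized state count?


Original DFA: 6 states
Redundant states removed: 4
Minimized states = original - removed
= 6 - 4
= 2

2


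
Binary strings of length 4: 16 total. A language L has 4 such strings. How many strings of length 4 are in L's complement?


Alphabet: {0,1}
String length: 4
Total strings of length 4 = 2^4 = 16
Strings in L = 4
Complement = total - |L|
= 16 - 4
= 12

12


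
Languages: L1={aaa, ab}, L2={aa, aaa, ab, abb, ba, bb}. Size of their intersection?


L1 = {aaa, ab}
L2 = {aa, aaa, ab, abb, ba, bb}
Checking each string in L1 against L2:
  'aaa': in L2? Yes
  'ab': in L2? Yes
Intersection = {aaa, ab}
|L1 ∩ L2| = 2

2


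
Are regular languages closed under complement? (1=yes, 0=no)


Regular languages are closed under:
- Union (DFA product construction)
- Intersection (DFA product construction)
- Complement (swap accept/reject states)
- Concatenation (NFA construction)
- Kleene star (NFA construction)
complement is in this list
Therefore: closed

1


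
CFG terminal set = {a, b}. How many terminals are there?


Terminal symbols: a, b
Counting each: a (#1), b (#2)
Total = 2

2


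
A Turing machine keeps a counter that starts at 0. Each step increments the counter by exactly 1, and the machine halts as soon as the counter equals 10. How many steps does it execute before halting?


Counter starts at 0. Counting sequence:
  Step 1: counter = 1
  Step 2: counter = 2
  Step 3: counter = 3
  Step 4: counter = 4
  Step 5: counter = 5
  Step 6: counter = 6
  ...
  Step 10: counter = 10
Counter reached 10 -> halt
Total steps = 10

10


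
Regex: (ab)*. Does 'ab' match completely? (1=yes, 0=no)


Pattern: (ab)*
String: 'ab'
Pattern requires: zero or more repetitions of 'ab'
Pairs: ['ab']
All pairs are 'ab'? Yes
Result: 1

1


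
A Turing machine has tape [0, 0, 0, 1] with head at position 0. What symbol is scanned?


Tape: [0, 0, 0, 1]
Positions: 0 1 2 3
Values:    0 0 0 1
Head at position 0
tape[0] = 0

0


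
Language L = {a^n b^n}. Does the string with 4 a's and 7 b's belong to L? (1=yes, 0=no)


Language requires equal numbers of a's and b's
PDA pushes for each 'a', pops for each 'b'
Number of a's = 4
Number of b's = 7
4 != 7 -> Reject

0


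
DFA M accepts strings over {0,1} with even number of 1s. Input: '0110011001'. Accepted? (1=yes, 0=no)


DFA has 2 states: q_even (start, accept=yes) and q_odd
Processing string '0110011001' character by character:
  Position 0: read '0', 1-count=0 -> q_even (no change)
  Position 1: read '1', 1-count=1 -> q_odd
  Position 2: read '1', 1-count=2 -> q_even
  Position 3: read '0', 1-count=2 -> q_even (no change)
  Position 4: read '0', 1-count=2 -> q_even (no change)
  Position 5: read '1', 1-count=3 -> q_odd
  Position 6: read '1', 1-count=4 -> q_even
  Position 7: read '0', 1-count=4 -> q_even (no change)
  Position 8: read '0', 1-count=4 -> q_even (no change)
  Position 9: read '1', 1-count=5 -> q_odd
Final state: q_odd, total 1s = 5 (odd); the DFA requires an even count -> reject

0


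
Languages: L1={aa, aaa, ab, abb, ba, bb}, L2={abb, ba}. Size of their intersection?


L1 = {aa, aaa, ab, abb, ba, bb}
L2 = {abb, ba}
Checking each string in L1 against L2:
  'aa': in L2? No
  'aaa': in L2? No
  'ab': in L2? No
  'abb': in L2? Yes
  'ba': in L2? Yes
  'bb': in L2? No
Intersection = {abb, ba}
|L1 ∩ L2| = 2

2


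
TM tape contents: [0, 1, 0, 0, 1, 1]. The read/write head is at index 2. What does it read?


Tape: [0, 1, 0, 0, 1, 1]
Positions: 0 1 2 3 4 5
Values:    0 1 0 0 1 1
Head at position 2
tape[2] = 0

0


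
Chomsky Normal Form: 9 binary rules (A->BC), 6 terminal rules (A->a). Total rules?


CNF allows two rule forms:
  A -> BC (binary): 9 rules
  A -> a (terminal): 6 rules
Total = 9 + 6 = 15

15


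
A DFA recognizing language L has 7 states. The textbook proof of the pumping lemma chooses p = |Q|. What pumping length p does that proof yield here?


Pumping lemma for regular languages (standard proof):
Take p = |Q|, the number of DFA states.
Any string of length >= |Q| passes through |Q|+1 states while reading its first |Q| symbols,
so by pigeonhole some state repeats, giving the loop that can be pumped.
Here |Q| = 7
Therefore the proof uses p = 7

7


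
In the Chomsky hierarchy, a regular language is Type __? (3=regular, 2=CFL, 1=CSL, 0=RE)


Chomsky hierarchy levels:
  Type 3: Regular (DFA/NFA/regex)
  Type 2: Context-free (PDA)
  Type 1: Context-sensitive
  Type 0: Recursively enumerable (TM)
'regular' corresponds to Type 3

3


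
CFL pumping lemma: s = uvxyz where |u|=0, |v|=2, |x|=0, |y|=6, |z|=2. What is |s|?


|s| = |u| + |v| + |x| + |y| + |z|
= 0 + 2 + 0 + 6 + 2
= 2 + 0 + 8
= 2 + 8
= 10

10


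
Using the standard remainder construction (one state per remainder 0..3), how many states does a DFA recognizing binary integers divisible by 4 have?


Divisibility by 4 is tracked via the remainder mod 4: 0, 1, ..., 3
The construction assigns one state to each remainder
Number of remainders = 4

4


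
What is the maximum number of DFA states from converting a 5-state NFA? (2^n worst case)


NFA has 5 states
Subset construction: each DFA state = subset of NFA states
Maximum subsets = 2^5
2^5 = 32

32


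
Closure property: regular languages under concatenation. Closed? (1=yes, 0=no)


Regular languages are closed under:
- Union (DFA product construction)
- Intersection (DFA product construction)
- Complement (swap accept/reject states)
- Concatenation (NFA construction)
- Kleene star (NFA construction)
concatenation is in this list
Therefore: closed

1


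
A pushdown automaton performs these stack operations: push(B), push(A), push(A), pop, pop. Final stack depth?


Tracing stack operations:
  push(B) -> stack = [B], depth=1
  push(A) -> stack = [B,A], depth=2
  push(A) -> stack = [B,A,A], depth=3
  pop -> removed A, stack = [B,A], depth=2
  pop -> removed A, stack = [B], depth=1
Final depth = 1

1


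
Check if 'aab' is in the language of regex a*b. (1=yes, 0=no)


Pattern: a*b
String: 'aab'
Pattern requires: zero or more 'a's followed by exactly one 'b'
Found 2 leading 'a's
Remaining: 'b'
Remaining is exactly 'b' -> match
Result: 1

1


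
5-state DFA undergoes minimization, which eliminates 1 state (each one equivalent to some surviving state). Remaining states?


Original DFA: 5 states
Redundant states removed: 1
Minimized states = original - removed
= 5 - 1
= 4

4


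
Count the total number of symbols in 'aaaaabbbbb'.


String: 'aaaaabbbbb'
Counting characters:
  'a' appears 5 time(s)
  'b' appears 5 time(s)
Total length = 5 + 5 = 10

10


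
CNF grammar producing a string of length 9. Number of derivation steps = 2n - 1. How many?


Chomsky Normal Form derivation:
String length n = 9
Each step either:
  - Splits a nonterminal into two (n-1 such steps)
  - Converts a nonterminal to terminal (n such steps)
Total = (n-1) + n = 2n - 1
= 2(9) - 1
= 18 - 1
= 17

17


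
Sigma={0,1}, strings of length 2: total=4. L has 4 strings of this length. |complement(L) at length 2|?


Alphabet: {0,1}
String length: 2
Total strings of length 2 = 2^2 = 4
Strings in L = 4
Complement = total - |L|
= 4 - 4
= 0

0


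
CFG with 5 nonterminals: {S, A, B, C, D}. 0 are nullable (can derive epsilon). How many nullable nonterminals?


Nonterminals: {S, A, B, C, D}
A nonterminal is nullable if it can derive epsilon
Counting nullable nonterminals: 0
Total nullable = 0

0


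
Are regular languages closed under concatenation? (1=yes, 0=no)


Regular languages are closed under all standard operations:
- Union: Yes (product construction)
- Intersection: Yes (product construction)
- Complement: Yes (swap accept/reject)
- Concatenation: Yes (NFA construction)
Operation: concatenation -> Closed

1


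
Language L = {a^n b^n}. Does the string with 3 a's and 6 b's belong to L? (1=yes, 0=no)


Language requires equal numbers of a's and b's
PDA pushes for each 'a', pops for each 'b'
Number of a's = 3
Number of b's = 6
3 != 6 -> Reject

0


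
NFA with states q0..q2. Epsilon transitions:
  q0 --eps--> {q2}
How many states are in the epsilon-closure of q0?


Starting from q0
Initialize closure = {q0}
Follow epsilon from q0 -> add q2
Final closure: {q0, q2}
Size = 2

2


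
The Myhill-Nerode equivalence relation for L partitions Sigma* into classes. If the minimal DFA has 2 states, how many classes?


Myhill-Nerode theorem:
Number of equivalence classes = number of states in minimal DFA
Minimal DFA states = 2
Therefore equivalence classes = 2

2


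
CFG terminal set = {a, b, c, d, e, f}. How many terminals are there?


Terminal symbols: a, b, c, d, e, f
Counting each: a (#1), b (#2), c (#3), d (#4), e (#5), f (#6)
Total = 6

6


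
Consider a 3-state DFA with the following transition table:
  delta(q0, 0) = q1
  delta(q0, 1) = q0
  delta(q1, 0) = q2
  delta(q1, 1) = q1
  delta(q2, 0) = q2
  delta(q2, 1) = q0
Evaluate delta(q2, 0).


Looking up transition function:
delta(q2, 0) in the table
Row: q2, Column: 0
Result: q2

q2


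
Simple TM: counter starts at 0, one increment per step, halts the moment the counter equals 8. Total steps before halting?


Counter starts at 0. Counting sequence:
  Step 1: counter = 1
  Step 2: counter = 2
  Step 3: counter = 3
  Step 4: counter = 4
  Step 5: counter = 5
  Step 6: counter = 6
  Step 7: counter = 7
  Step 8: counter = 8
Counter reached 8 -> halt
Total steps = 8

8


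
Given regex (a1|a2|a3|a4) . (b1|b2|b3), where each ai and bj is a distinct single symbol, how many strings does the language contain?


First group: 4 alternatives
Second group: 3 alternatives
Concatenation: each choice from group 1 pairs with each from group 2
Total = 4 x 3 = 12

12


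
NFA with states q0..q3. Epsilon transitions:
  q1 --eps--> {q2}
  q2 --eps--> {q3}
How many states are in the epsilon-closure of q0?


Starting from q0
Initialize closure = {q0}
q0 has no outgoing epsilon transitions -> nothing to add
Final closure: {q0}
Size = 1

1


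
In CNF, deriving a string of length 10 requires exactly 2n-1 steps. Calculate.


Chomsky Normal Form derivation:
String length n = 10
Each step either:
  - Splits a nonterminal into two (n-1 such steps)
  - Converts a nonterminal to terminal (n such steps)
Total = (n-1) + n = 2n - 1
= 2(10) - 1
= 20 - 1
= 19

19


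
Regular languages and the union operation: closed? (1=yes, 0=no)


Regular languages are closed under all standard operations:
- Union: Yes (product construction)
- Intersection: Yes (product construction)
- Complement: Yes (swap accept/reject)
- Concatenation: Yes (NFA construction)
Operation: union -> Closed

1


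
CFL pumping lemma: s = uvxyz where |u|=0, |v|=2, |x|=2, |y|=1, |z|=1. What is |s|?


|s| = |u| + |v| + |x| + |y| + |z|
= 0 + 2 + 2 + 1 + 1
= 2 + 2 + 2
= 4 + 2
= 6

6


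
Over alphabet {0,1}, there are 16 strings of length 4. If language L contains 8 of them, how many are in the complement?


Alphabet: {0,1}
String length: 4
Total strings of length 4 = 2^4 = 16
Strings in L = 8
Complement = total - |L|
= 16 - 8
= 8

8


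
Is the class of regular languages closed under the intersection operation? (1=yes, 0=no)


Regular languages are closed under:
- Union (DFA product construction)
- Intersection (DFA product construction)
- Complement (swap accept/reject states)
- Concatenation (NFA construction)
- Kleene star (NFA construction)
intersection is in this list
Therefore: closed

1


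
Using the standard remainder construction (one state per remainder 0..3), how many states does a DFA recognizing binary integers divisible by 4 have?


Divisibility by 4 is tracked via the remainder mod 4: 0, 1, ..., 3
The construction assigns one state to each remainder
Number of remainders = 4

4


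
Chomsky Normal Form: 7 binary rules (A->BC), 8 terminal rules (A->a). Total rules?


CNF allows two rule forms:
  A -> BC (binary): 7 rules
  A -> a (terminal): 8 rules
Total = 7 + 8 = 15

15


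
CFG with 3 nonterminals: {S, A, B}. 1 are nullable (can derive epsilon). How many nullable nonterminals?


Nonterminals: {S, A, B}
A nonterminal is nullable if it can derive epsilon
Counting nullable nonterminals: 1
Total nullable = 1

1


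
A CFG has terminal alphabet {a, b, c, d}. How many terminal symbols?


Terminal symbols: a, b, c, d
Counting each: a (#1), b (#2), c (#3), d (#4)
Total = 4

4


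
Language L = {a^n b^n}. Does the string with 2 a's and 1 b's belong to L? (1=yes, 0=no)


Language requires equal numbers of a's and b's
PDA pushes for each 'a', pops for each 'b'
Number of a's = 2
Number of b's = 1
2 != 1 -> Reject

0


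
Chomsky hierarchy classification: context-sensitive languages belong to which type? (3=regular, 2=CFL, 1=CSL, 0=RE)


Chomsky hierarchy levels:
  Type 3: Regular (DFA/NFA/regex)
  Type 2: Context-free (PDA)
  Type 1: Context-sensitive
  Type 0: Recursively enumerable (TM)
'context-sensitive' corresponds to Type 1

1


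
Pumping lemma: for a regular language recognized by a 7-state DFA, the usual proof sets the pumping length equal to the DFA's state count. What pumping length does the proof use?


Pumping lemma for regular languages (standard proof):
Take p = |Q|, the number of DFA states.
Any string of length >= |Q| passes through |Q|+1 states while reading its first |Q| symbols,
so by pigeonhole some state repeats, giving the loop that can be pumped.
Here |Q| = 7
Therefore the proof uses p = 7

7


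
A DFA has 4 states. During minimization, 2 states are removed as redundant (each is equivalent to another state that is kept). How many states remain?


Original DFA: 4 states
Redundant states removed: 2
Minimized states = original - removed
= 4 - 2
= 2

2


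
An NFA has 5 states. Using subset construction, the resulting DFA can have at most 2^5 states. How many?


NFA has 5 states
Subset construction: each DFA state = subset of NFA states
Maximum subsets = 2^5
2^5 = 32

32


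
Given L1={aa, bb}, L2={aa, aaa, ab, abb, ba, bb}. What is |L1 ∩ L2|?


L1 = {aa, bb}
L2 = {aa, aaa, ab, abb, ba, bb}
Checking each string in L1 against L2:
  'aa': in L2? Yes
  'bb': in L2? Yes
Intersection = {aa, bb}
|L1 ∩ L2| = 2

2


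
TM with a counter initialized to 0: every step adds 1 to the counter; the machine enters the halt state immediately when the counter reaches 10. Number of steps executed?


Counter starts at 0. Counting sequence:
  Step 1: counter = 1
  Step 2: counter = 2
  Step 3: counter = 3
  Step 4: counter = 4
  Step 5: counter = 5
  Step 6: counter = 6
  ...
  Step 10: counter = 10
Counter reached 10 -> halt
Total steps = 10

10


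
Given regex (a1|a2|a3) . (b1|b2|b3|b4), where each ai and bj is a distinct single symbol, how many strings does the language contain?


First group: 3 alternatives
Second group: 4 alternatives
Concatenation: each choice from group 1 pairs with each from group 2
Total = 3 x 4 = 12

12


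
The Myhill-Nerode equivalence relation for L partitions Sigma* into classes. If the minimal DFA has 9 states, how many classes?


Myhill-Nerode theorem:
Number of equivalence classes = number of states in minimal DFA
Minimal DFA states = 9
Therefore equivalence classes = 9

9


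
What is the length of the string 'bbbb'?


String: 'bbbb'
Counting characters:
  'b' appears 4 time(s)
Total length = 0 + 4 = 4

4


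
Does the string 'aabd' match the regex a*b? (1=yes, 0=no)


Pattern: a*b
String: 'aabd'
Pattern requires: zero or more 'a's followed by exactly one 'b'
Found 2 leading 'a's
Remaining: 'bd'
Remaining is not 'b' -> no match
Result: 0

0


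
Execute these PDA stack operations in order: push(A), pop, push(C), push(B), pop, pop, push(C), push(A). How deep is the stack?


Tracing stack operations:
  push(A) -> stack = [A], depth=1
  pop -> removed A, stack = [], depth=0
  push(C) -> stack = [C], depth=1
  push(B) -> stack = [C,B], depth=2
  pop -> removed B, stack = [C], depth=1
  pop -> removed C, stack = [], depth=0
  push(C) -> stack = [C], depth=1
  push(A) -> stack = [C,A], depth=2
Final depth = 2

2


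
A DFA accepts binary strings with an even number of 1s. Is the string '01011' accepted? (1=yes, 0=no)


DFA has 2 states: q_even (start, accept=yes) and q_odd
Processing string '01011' character by character:
  Position 0: read '0', 1-count=0 -> q_even (no change)
  Position 1: read '1', 1-count=1 -> q_odd
  Position 2: read '0', 1-count=1 -> q_odd (no change)
  Position 3: read '1', 1-count=2 -> q_even
  Position 4: read '1', 1-count=3 -> q_odd
Final state: q_odd, total 1s = 3 (odd); the DFA requires an even count -> reject

0


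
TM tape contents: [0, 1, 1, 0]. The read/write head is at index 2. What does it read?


Tape: [0, 1, 1, 0]
Positions: 0 1 2 3
Values:    0 1 1 0
Head at position 2
tape[2] = 1

1


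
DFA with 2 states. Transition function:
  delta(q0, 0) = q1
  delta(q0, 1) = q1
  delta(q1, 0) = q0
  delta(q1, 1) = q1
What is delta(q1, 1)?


Looking up transition function:
delta(q1, 1) in the table
Row: q1, Column: 1
Result: q1

q1


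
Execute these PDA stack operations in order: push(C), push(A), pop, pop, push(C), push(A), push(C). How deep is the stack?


Tracing stack operations:
  push(C) -> stack = [C], depth=1
  push(A) -> stack = [C,A], depth=2
  pop -> removed A, stack = [C], depth=1
  pop -> removed C, stack = [], depth=0
  push(C) -> stack = [C], depth=1
  push(A) -> stack = [C,A], depth=2
  push(C) -> stack = [C,A,C], depth=3
Final depth = 3

3


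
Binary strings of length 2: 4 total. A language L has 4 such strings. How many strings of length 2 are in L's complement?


Alphabet: {0,1}
String length: 2
Total strings of length 2 = 2^2 = 4
Strings in L = 4
Complement = total - |L|
= 4 - 4
= 0

0
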